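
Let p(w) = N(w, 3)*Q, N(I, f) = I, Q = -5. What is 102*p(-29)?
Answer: 14790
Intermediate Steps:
p(w) = -5*w (p(w) = w*(-5) = -5*w)
102*p(-29) = 102*(-5*(-29)) = 102*145 = 14790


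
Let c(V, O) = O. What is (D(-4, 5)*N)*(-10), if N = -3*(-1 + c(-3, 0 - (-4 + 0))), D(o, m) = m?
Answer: 450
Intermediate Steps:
N = -9 (N = -3*(-1 + (0 - (-4 + 0))) = -3*(-1 + (0 - 1*(-4))) = -3*(-1 + (0 + 4)) = -3*(-1 + 4) = -3*3 = -9)
(D(-4, 5)*N)*(-10) = (5*(-9))*(-10) = -45*(-10) = 450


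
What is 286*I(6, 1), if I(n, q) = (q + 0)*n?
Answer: 1716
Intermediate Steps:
I(n, q) = n*q (I(n, q) = q*n = n*q)
286*I(6, 1) = 286*(6*1) = 286*6 = 1716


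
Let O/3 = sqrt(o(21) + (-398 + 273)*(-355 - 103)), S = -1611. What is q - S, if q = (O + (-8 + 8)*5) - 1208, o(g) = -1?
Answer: 403 + 9*sqrt(6361) ≈ 1120.8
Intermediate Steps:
O = 9*sqrt(6361) (O = 3*sqrt(-1 + (-398 + 273)*(-355 - 103)) = 3*sqrt(-1 - 125*(-458)) = 3*sqrt(-1 + 57250) = 3*sqrt(57249) = 3*(3*sqrt(6361)) = 9*sqrt(6361) ≈ 717.80)
q = -1208 + 9*sqrt(6361) (q = (9*sqrt(6361) + (-8 + 8)*5) - 1208 = (9*sqrt(6361) + 0*5) - 1208 = (9*sqrt(6361) + 0) - 1208 = 9*sqrt(6361) - 1208 = -1208 + 9*sqrt(6361) ≈ -490.20)
q - S = (-1208 + 9*sqrt(6361)) - 1*(-1611) = (-1208 + 9*sqrt(6361)) + 1611 = 403 + 9*sqrt(6361)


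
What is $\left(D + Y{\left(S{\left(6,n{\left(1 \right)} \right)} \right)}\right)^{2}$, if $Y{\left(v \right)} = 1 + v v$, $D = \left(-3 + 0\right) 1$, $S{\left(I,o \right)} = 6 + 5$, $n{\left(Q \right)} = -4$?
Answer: $14161$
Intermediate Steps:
$S{\left(I,o \right)} = 11$
$D = -3$ ($D = \left(-3\right) 1 = -3$)
$Y{\left(v \right)} = 1 + v^{2}$
$\left(D + Y{\left(S{\left(6,n{\left(1 \right)} \right)} \right)}\right)^{2} = \left(-3 + \left(1 + 11^{2}\right)\right)^{2} = \left(-3 + \left(1 + 121\right)\right)^{2} = \left(-3 + 122\right)^{2} = 119^{2} = 14161$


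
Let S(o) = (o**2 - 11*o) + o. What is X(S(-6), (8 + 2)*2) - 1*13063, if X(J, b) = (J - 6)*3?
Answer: -12793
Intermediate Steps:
S(o) = o**2 - 10*o
X(J, b) = -18 + 3*J (X(J, b) = (-6 + J)*3 = -18 + 3*J)
X(S(-6), (8 + 2)*2) - 1*13063 = (-18 + 3*(-6*(-10 - 6))) - 1*13063 = (-18 + 3*(-6*(-16))) - 13063 = (-18 + 3*96) - 13063 = (-18 + 288) - 13063 = 270 - 13063 = -12793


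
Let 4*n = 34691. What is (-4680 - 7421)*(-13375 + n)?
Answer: 227607709/4 ≈ 5.6902e+7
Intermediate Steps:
n = 34691/4 (n = (¼)*34691 = 34691/4 ≈ 8672.8)
(-4680 - 7421)*(-13375 + n) = (-4680 - 7421)*(-13375 + 34691/4) = -12101*(-18809/4) = 227607709/4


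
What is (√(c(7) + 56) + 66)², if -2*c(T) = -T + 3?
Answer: (66 + √58)² ≈ 5419.3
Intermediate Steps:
c(T) = -3/2 + T/2 (c(T) = -(-T + 3)/2 = -(3 - T)/2 = -3/2 + T/2)
(√(c(7) + 56) + 66)² = (√((-3/2 + (½)*7) + 56) + 66)² = (√((-3/2 + 7/2) + 56) + 66)² = (√(2 + 56) + 66)² = (√58 + 66)² = (66 + √58)²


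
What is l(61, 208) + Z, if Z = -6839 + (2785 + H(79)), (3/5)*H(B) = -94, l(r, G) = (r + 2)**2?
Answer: -725/3 ≈ -241.67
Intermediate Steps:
l(r, G) = (2 + r)**2
H(B) = -470/3 (H(B) = (5/3)*(-94) = -470/3)
Z = -12632/3 (Z = -6839 + (2785 - 470/3) = -6839 + 7885/3 = -12632/3 ≈ -4210.7)
l(61, 208) + Z = (2 + 61)**2 - 12632/3 = 63**2 - 12632/3 = 3969 - 12632/3 = -725/3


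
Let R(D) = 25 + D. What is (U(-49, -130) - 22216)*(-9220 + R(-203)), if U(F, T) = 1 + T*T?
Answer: 49950370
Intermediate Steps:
U(F, T) = 1 + T**2
(U(-49, -130) - 22216)*(-9220 + R(-203)) = ((1 + (-130)**2) - 22216)*(-9220 + (25 - 203)) = ((1 + 16900) - 22216)*(-9220 - 178) = (16901 - 22216)*(-9398) = -5315*(-9398) = 49950370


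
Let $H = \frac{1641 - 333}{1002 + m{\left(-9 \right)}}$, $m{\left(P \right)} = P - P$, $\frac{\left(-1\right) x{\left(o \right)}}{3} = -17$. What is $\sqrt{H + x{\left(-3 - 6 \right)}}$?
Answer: $\frac{\sqrt{1458745}}{167} \approx 7.2322$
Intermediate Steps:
$x{\left(o \right)} = 51$ ($x{\left(o \right)} = \left(-3\right) \left(-17\right) = 51$)
$m{\left(P \right)} = 0$
$H = \frac{218}{167}$ ($H = \frac{1641 - 333}{1002 + 0} = \frac{1308}{1002} = 1308 \cdot \frac{1}{1002} = \frac{218}{167} \approx 1.3054$)
$\sqrt{H + x{\left(-3 - 6 \right)}} = \sqrt{\frac{218}{167} + 51} = \sqrt{\frac{8735}{167}} = \frac{\sqrt{1458745}}{167}$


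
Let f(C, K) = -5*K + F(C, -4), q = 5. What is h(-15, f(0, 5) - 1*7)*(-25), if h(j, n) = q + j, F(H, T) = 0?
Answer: 250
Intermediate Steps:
f(C, K) = -5*K (f(C, K) = -5*K + 0 = -5*K)
h(j, n) = 5 + j
h(-15, f(0, 5) - 1*7)*(-25) = (5 - 15)*(-25) = -10*(-25) = 250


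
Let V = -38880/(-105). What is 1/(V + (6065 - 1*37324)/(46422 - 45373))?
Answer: 7343/2500195 ≈ 0.0029370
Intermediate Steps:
V = 2592/7 (V = -38880*(-1)/105 = -486*(-16/21) = 2592/7 ≈ 370.29)
1/(V + (6065 - 1*37324)/(46422 - 45373)) = 1/(2592/7 + (6065 - 1*37324)/(46422 - 45373)) = 1/(2592/7 + (6065 - 37324)/1049) = 1/(2592/7 - 31259*1/1049) = 1/(2592/7 - 31259/1049) = 1/(2500195/7343) = 7343/2500195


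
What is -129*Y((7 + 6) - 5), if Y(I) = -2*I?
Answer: 2064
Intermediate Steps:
-129*Y((7 + 6) - 5) = -(-258)*((7 + 6) - 5) = -(-258)*(13 - 5) = -(-258)*8 = -129*(-16) = 2064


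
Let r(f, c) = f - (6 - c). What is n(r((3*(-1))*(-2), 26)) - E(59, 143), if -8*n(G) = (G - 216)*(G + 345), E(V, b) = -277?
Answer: 36353/4 ≈ 9088.3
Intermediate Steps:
r(f, c) = -6 + c + f (r(f, c) = f + (-6 + c) = -6 + c + f)
n(G) = -(-216 + G)*(345 + G)/8 (n(G) = -(G - 216)*(G + 345)/8 = -(-216 + G)*(345 + G)/8)
n(r((3*(-1))*(-2), 26)) - E(59, 143) = (9315 - 129*(-6 + 26 + (3*(-1))*(-2))/8 - (-6 + 26 + (3*(-1))*(-2))**2/8) - 1*(-277) = (9315 - 129*(-6 + 26 - 3*(-2))/8 - (-6 + 26 - 3*(-2))**2/8) + 277 = (9315 - 129*(-6 + 26 + 6)/8 - (-6 + 26 + 6)**2/8) + 277 = (9315 - 129/8*26 - 1/8*26**2) + 277 = (9315 - 1677/4 - 1/8*676) + 277 = (9315 - 1677/4 - 169/2) + 277 = 35245/4 + 277 = 36353/4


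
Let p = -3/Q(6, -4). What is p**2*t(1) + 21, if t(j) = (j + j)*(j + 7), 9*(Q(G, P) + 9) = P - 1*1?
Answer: 41745/1849 ≈ 22.577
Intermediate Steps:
Q(G, P) = -82/9 + P/9 (Q(G, P) = -9 + (P - 1*1)/9 = -9 + (P - 1)/9 = -9 + (-1 + P)/9 = -9 + (-1/9 + P/9) = -82/9 + P/9)
t(j) = 2*j*(7 + j) (t(j) = (2*j)*(7 + j) = 2*j*(7 + j))
p = 27/86 (p = -3/(-82/9 + (1/9)*(-4)) = -3/(-82/9 - 4/9) = -3/(-86/9) = -3*(-9/86) = 27/86 ≈ 0.31395)
p**2*t(1) + 21 = (27/86)**2*(2*1*(7 + 1)) + 21 = 729*(2*1*8)/7396 + 21 = (729/7396)*16 + 21 = 2916/1849 + 21 = 41745/1849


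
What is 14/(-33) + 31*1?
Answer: 1009/33 ≈ 30.576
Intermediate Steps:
14/(-33) + 31*1 = 14*(-1/33) + 31 = -14/33 + 31 = 1009/33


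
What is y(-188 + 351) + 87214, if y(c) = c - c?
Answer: 87214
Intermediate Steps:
y(c) = 0
y(-188 + 351) + 87214 = 0 + 87214 = 87214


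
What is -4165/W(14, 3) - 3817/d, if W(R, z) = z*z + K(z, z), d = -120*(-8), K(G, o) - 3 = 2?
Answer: -289417/960 ≈ -301.48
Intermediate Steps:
K(G, o) = 5 (K(G, o) = 3 + 2 = 5)
d = 960
W(R, z) = 5 + z² (W(R, z) = z*z + 5 = z² + 5 = 5 + z²)
-4165/W(14, 3) - 3817/d = -4165/(5 + 3²) - 3817/960 = -4165/(5 + 9) - 3817*1/960 = -4165/14 - 3817/960 = -4165*1/14 - 3817/960 = -595/2 - 3817/960 = -289417/960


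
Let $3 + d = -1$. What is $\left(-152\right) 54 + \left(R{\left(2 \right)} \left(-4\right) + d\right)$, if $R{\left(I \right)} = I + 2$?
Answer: $-8228$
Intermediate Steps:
$R{\left(I \right)} = 2 + I$
$d = -4$ ($d = -3 - 1 = -4$)
$\left(-152\right) 54 + \left(R{\left(2 \right)} \left(-4\right) + d\right) = \left(-152\right) 54 + \left(\left(2 + 2\right) \left(-4\right) - 4\right) = -8208 + \left(4 \left(-4\right) - 4\right) = -8208 - 20 = -8228$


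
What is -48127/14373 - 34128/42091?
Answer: -2516235301/604973943 ≈ -4.1592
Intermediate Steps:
-48127/14373 - 34128/42091 = -2516235301/604973943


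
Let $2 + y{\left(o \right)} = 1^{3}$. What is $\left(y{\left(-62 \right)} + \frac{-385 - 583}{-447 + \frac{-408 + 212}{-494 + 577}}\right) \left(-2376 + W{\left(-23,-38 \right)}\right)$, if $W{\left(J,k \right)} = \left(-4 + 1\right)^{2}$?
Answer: $- \frac{101892249}{37297} \approx -2731.9$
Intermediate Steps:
$y{\left(o \right)} = -1$ ($y{\left(o \right)} = -2 + 1^{3} = -2 + 1 = -1$)
$W{\left(J,k \right)} = 9$ ($W{\left(J,k \right)} = \left(-3\right)^{2} = 9$)
$\left(y{\left(-62 \right)} + \frac{-385 - 583}{-447 + \frac{-408 + 212}{-494 + 577}}\right) \left(-2376 + W{\left(-23,-38 \right)}\right) = \left(-1 + \frac{-385 - 583}{-447 + \frac{-408 + 212}{-494 + 577}}\right) \left(-2376 + 9\right) = \left(-1 - \frac{968}{-447 - \frac{196}{83}}\right) \left(-2367\right) = \left(-1 - \frac{968}{- \frac{37297}{83}}\right) \left(-2367\right) = \left(-1 - - \frac{80344}{37297}\right) \left(-2367\right) = \left(-1 + \frac{80344}{37297}\right) \left(-2367\right) = \frac{43047}{37297} \left(-2367\right) = - \frac{101892249}{37297}$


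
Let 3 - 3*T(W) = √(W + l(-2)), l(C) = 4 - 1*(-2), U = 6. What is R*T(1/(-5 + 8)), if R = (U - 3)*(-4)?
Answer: -12 + 4*√57/3 ≈ -1.9336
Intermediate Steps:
l(C) = 6 (l(C) = 4 + 2 = 6)
R = -12 (R = (6 - 3)*(-4) = 3*(-4) = -12)
T(W) = 1 - √(6 + W)/3 (T(W) = 1 - √(W + 6)/3 = 1 - √(6 + W)/3)
R*T(1/(-5 + 8)) = -12*(1 - √(6 + 1/(-5 + 8))/3) = -12*(1 - √(6 + 1/3)/3) = -12*(1 - √(6 + ⅓)/3) = -12*(1 - √57/9) = -12 + 4*√57/3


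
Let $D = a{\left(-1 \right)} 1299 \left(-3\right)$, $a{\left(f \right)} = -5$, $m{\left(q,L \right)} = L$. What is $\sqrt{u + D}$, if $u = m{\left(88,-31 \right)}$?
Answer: $\sqrt{19454} \approx 139.48$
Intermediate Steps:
$u = -31$
$D = 19485$ ($D = - 5 \cdot 1299 \left(-3\right) = \left(-5\right) \left(-3897\right) = 19485$)
$\sqrt{u + D} = \sqrt{-31 + 19485} = \sqrt{19454}$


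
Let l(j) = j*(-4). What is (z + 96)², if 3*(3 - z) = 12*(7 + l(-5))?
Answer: 81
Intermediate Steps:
l(j) = -4*j
z = -105 (z = 3 - 4*(7 - 4*(-5)) = 3 - 4*(7 + 20) = 3 - 4*27 = 3 - ⅓*324 = 3 - 108 = -105)
(z + 96)² = (-105 + 96)² = (-9)² = 81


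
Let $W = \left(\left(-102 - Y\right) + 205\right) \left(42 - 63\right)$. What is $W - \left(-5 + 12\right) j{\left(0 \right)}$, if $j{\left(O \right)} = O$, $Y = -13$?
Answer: $-2436$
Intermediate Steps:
$W = -2436$ ($W = \left(\left(-102 - -13\right) + 205\right) \left(42 - 63\right) = \left(\left(-102 + 13\right) + 205\right) \left(-21\right) = \left(-89 + 205\right) \left(-21\right) = 116 \left(-21\right) = -2436$)
$W - \left(-5 + 12\right) j{\left(0 \right)} = -2436 - \left(-5 + 12\right) 0 = -2436 - 7 \cdot 0 = -2436 - 0 = -2436 + 0 = -2436$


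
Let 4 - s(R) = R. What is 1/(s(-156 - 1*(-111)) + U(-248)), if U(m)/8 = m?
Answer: -1/1935 ≈ -0.00051680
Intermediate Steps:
U(m) = 8*m
s(R) = 4 - R
1/(s(-156 - 1*(-111)) + U(-248)) = 1/((4 - (-156 - 1*(-111))) + 8*(-248)) = 1/((4 - (-156 + 111)) - 1984) = 1/((4 - 1*(-45)) - 1984) = 1/((4 + 45) - 1984) = 1/(49 - 1984) = 1/(-1935) = -1/1935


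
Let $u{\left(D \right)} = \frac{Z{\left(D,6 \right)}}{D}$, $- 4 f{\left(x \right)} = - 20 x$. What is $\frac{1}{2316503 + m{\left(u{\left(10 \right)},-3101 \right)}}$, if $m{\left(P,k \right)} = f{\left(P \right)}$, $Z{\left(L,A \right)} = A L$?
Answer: $\frac{1}{2316533} \approx 4.3168 \cdot 10^{-7}$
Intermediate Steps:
$f{\left(x \right)} = 5 x$ ($f{\left(x \right)} = - \frac{\left(-20\right) x}{4} = 5 x$)
$u{\left(D \right)} = 6$ ($u{\left(D \right)} = \frac{6 D}{D} = 6$)
$m{\left(P,k \right)} = 5 P$
$\frac{1}{2316503 + m{\left(u{\left(10 \right)},-3101 \right)}} = \frac{1}{2316503 + 5 \cdot 6} = \frac{1}{2316503 + 30} = \frac{1}{2316533}$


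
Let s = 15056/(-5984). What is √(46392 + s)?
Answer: √6488775458/374 ≈ 215.38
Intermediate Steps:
s = -941/374 (s = 15056*(-1/5984) = -941/374 ≈ -2.5160)
√(46392 + s) = √(46392 - 941/374) = √(17349667/374) = √6488775458/374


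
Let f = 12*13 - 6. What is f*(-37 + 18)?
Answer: -2850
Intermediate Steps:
f = 150 (f = 156 - 6 = 150)
f*(-37 + 18) = 150*(-37 + 18) = 150*(-19) = -2850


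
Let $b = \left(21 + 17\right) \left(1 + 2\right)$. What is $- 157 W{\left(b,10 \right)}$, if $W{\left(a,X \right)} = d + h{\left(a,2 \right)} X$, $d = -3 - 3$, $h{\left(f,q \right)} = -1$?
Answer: $2512$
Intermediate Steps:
$b = 114$ ($b = 38 \cdot 3 = 114$)
$d = -6$
$W{\left(a,X \right)} = -6 - X$
$- 157 W{\left(b,10 \right)} = - 157 \left(-6 - 10\right) = \left(-157\right) \left(-16\right) = 2512$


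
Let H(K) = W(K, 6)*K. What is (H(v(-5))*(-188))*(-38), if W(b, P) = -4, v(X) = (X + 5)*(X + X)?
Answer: 0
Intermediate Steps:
v(X) = 2*X*(5 + X) (v(X) = (5 + X)*(2*X) = 2*X*(5 + X))
H(K) = -4*K
(H(v(-5))*(-188))*(-38) = (-8*(-5)*(5 - 5)*(-188))*(-38) = (-8*(-5)*0*(-188))*(-38) = (-4*0*(-188))*(-38) = (0*(-188))*(-38) = 0*(-38) = 0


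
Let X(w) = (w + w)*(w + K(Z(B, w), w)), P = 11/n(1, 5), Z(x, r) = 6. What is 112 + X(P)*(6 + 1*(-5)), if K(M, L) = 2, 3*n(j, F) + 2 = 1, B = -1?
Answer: 2158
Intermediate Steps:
n(j, F) = -1/3 (n(j, F) = -2/3 + (1/3)*1 = -2/3 + 1/3 = -1/3)
P = -33 (P = 11/(-1/3) = 11*(-3) = -33)
X(w) = 2*w*(2 + w) (X(w) = (w + w)*(w + 2) = (2*w)*(2 + w) = 2*w*(2 + w))
112 + X(P)*(6 + 1*(-5)) = 112 + (2*(-33)*(2 - 33))*(6 + 1*(-5)) = 112 + (2*(-33)*(-31))*(6 - 5) = 112 + 2046*1 = 112 + 2046 = 2158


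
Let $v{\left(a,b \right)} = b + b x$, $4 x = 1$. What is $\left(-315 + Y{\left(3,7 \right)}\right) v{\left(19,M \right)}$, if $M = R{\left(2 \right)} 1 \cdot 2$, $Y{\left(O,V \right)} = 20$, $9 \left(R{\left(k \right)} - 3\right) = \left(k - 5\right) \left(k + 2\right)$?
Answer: $- \frac{7375}{6} \approx -1229.2$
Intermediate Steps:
$x = \frac{1}{4}$ ($x = \frac{1}{4} \cdot 1 = \frac{1}{4} \approx 0.25$)
$R{\left(k \right)} = 3 + \frac{\left(-5 + k\right) \left(2 + k\right)}{9}$ ($R{\left(k \right)} = 3 + \frac{\left(k - 5\right) \left(k + 2\right)}{9} = 3 + \frac{\left(-5 + k\right) \left(2 + k\right)}{9}$)
$M = \frac{10}{3}$ ($M = \left(\frac{17}{9} - \frac{2}{3} + \frac{2^{2}}{9}\right) 1 \cdot 2 = \left(\frac{17}{9} - \frac{2}{3} + \frac{1}{9} \cdot 4\right) 1 \cdot 2 = \left(\frac{17}{9} - \frac{2}{3} + \frac{4}{9}\right) 1 \cdot 2 = \frac{5}{3} \cdot 1 \cdot 2 = \frac{5}{3} \cdot 2 = \frac{10}{3} \approx 3.3333$)
$v{\left(a,b \right)} = \frac{5 b}{4}$ ($v{\left(a,b \right)} = b + b \frac{1}{4} = b + \frac{b}{4} = \frac{5 b}{4}$)
$\left(-315 + Y{\left(3,7 \right)}\right) v{\left(19,M \right)} = \left(-315 + 20\right) \frac{5}{4} \cdot \frac{10}{3} = \left(-295\right) \frac{25}{6} = - \frac{7375}{6}$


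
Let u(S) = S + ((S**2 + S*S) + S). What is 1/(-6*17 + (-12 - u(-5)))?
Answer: -1/154 ≈ -0.0064935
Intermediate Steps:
u(S) = 2*S + 2*S**2 (u(S) = S + ((S**2 + S**2) + S) = S + (2*S**2 + S) = S + (S + 2*S**2) = 2*S + 2*S**2)
1/(-6*17 + (-12 - u(-5))) = 1/(-6*17 + (-12 - 2*(-5)*(1 - 5))) = 1/(-102 + (-12 - 2*(-5)*(-4))) = 1/(-102 + (-12 - 1*40)) = 1/(-102 + (-12 - 40)) = 1/(-102 - 52) = 1/(-154) = -1/154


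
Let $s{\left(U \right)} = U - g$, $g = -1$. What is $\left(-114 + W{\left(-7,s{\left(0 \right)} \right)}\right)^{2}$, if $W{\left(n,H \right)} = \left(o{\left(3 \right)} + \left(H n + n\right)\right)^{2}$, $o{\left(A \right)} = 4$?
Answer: $196$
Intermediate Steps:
$s{\left(U \right)} = 1 + U$ ($s{\left(U \right)} = U - -1 = U + 1 = 1 + U$)
$W{\left(n,H \right)} = \left(4 + n + H n\right)^{2}$ ($W{\left(n,H \right)} = \left(4 + \left(H n + n\right)\right)^{2} = \left(4 + \left(n + H n\right)\right)^{2} = \left(4 + n + H n\right)^{2}$)
$\left(-114 + W{\left(-7,s{\left(0 \right)} \right)}\right)^{2} = \left(-114 + \left(4 - 7 + \left(1 + 0\right) \left(-7\right)\right)^{2}\right)^{2} = \left(-114 + \left(4 - 7 + 1 \left(-7\right)\right)^{2}\right)^{2} = \left(-114 + \left(4 - 7 - 7\right)^{2}\right)^{2} = \left(-114 + \left(-10\right)^{2}\right)^{2} = \left(-114 + 100\right)^{2} = \left(-14\right)^{2} = 196$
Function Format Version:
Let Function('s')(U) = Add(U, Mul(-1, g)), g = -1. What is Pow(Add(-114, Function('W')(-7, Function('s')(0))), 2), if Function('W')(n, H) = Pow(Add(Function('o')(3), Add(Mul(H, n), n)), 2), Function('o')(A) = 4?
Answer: 196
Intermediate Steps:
Function('s')(U) = Add(1, U) (Function('s')(U) = Add(U, Mul(-1, -1)) = Add(U, 1) = Add(1, U))
Function('W')(n, H) = Pow(Add(4, n, Mul(H, n)), 2) (Function('W')(n, H) = Pow(Add(4, Add(Mul(H, n), n)), 2) = Pow(Add(4, Add(n, Mul(H, n))), 2) = Pow(Add(4, n, Mul(H, n)), 2))
Pow(Add(-114, Function('W')(-7, Function('s')(0))), 2) = Pow(Add(-114, Pow(Add(4, -7, Mul(Add(1, 0), -7)), 2)), 2) = Pow(Add(-114, Pow(Add(4, -7, Mul(1, -7)), 2)), 2) = Pow(Add(-114, Pow(Add(4, -7, -7), 2)), 2) = Pow(Add(-114, Pow(-10, 2)), 2) = Pow(Add(-114, 100), 2) = Pow(-14, 2) = 196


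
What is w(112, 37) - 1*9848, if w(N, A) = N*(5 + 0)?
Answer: -9288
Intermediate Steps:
w(N, A) = 5*N (w(N, A) = N*5 = 5*N)
w(112, 37) - 1*9848 = 5*112 - 1*9848 = 560 - 9848 = -9288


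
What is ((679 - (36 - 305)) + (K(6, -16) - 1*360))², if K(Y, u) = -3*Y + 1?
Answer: 326041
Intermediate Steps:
K(Y, u) = 1 - 3*Y
((679 - (36 - 305)) + (K(6, -16) - 1*360))² = ((679 - (36 - 305)) + ((1 - 3*6) - 1*360))² = ((679 - 1*(-269)) + ((1 - 18) - 360))² = ((679 + 269) + (-17 - 360))² = (948 - 377)² = 571² = 326041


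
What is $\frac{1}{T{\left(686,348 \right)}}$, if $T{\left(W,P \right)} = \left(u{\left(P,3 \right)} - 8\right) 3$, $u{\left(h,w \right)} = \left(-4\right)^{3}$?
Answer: $- \frac{1}{216} \approx -0.0046296$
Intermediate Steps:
$u{\left(h,w \right)} = -64$
$T{\left(W,P \right)} = -216$ ($T{\left(W,P \right)} = \left(-64 - 8\right) 3 = \left(-72\right) 3 = -216$)
$\frac{1}{T{\left(686,348 \right)}} = \frac{1}{-216} = - \frac{1}{216}$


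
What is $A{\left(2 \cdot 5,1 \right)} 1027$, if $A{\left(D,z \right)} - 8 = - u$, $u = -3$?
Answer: $11297$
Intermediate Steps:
$A{\left(D,z \right)} = 11$ ($A{\left(D,z \right)} = 8 - -3 = 8 + 3 = 11$)
$A{\left(2 \cdot 5,1 \right)} 1027 = 11 \cdot 1027 = 11297$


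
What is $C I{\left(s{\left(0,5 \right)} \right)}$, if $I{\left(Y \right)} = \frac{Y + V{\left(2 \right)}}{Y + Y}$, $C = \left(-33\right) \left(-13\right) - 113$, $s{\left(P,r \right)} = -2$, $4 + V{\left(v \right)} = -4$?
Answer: $790$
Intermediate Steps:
$V{\left(v \right)} = -8$ ($V{\left(v \right)} = -4 - 4 = -8$)
$C = 316$ ($C = 429 - 113 = 316$)
$I{\left(Y \right)} = \frac{-8 + Y}{2 Y}$ ($I{\left(Y \right)} = \frac{Y - 8}{Y + Y} = \frac{-8 + Y}{2 Y}$)
$C I{\left(s{\left(0,5 \right)} \right)} = 316 \frac{-8 - 2}{2 \left(-2\right)} = 316 \cdot \frac{1}{2} \left(- \frac{1}{2}\right) \left(-10\right) = 316 \cdot \frac{5}{2} = 790$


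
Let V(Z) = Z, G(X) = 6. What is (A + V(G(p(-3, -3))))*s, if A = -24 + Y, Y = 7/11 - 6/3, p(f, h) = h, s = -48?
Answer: 10224/11 ≈ 929.45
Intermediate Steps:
Y = -15/11 (Y = 7*(1/11) - 6*⅓ = 7/11 - 2 = -15/11 ≈ -1.3636)
A = -279/11 (A = -24 - 15/11 = -279/11 ≈ -25.364)
(A + V(G(p(-3, -3))))*s = (-279/11 + 6)*(-48) = -213/11*(-48) = 10224/11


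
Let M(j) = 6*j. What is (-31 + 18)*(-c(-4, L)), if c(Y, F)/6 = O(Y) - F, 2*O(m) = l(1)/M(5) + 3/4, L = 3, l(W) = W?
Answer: -4069/20 ≈ -203.45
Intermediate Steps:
O(m) = 47/120 (O(m) = (1/(6*5) + 3/4)/2 = (1/30 + 3*(¼))/2 = (1*(1/30) + ¾)/2 = (1/30 + ¾)/2 = (½)*(47/60) = 47/120)
c(Y, F) = 47/20 - 6*F (c(Y, F) = 6*(47/120 - F) = 47/20 - 6*F)
(-31 + 18)*(-c(-4, L)) = (-31 + 18)*(-(47/20 - 6*3)) = -(-13)*(47/20 - 18) = -(-13)*(-313)/20 = -13*313/20 = -4069/20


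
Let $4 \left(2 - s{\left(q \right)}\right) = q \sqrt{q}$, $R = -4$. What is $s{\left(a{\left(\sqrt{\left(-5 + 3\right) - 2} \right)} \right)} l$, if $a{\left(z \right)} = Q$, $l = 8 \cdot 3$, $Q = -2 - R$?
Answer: $48 - 12 \sqrt{2} \approx 31.029$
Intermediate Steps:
$Q = 2$ ($Q = -2 - -4 = -2 + 4 = 2$)
$l = 24$
$a{\left(z \right)} = 2$
$s{\left(q \right)} = 2 - \frac{q^{\frac{3}{2}}}{4}$ ($s{\left(q \right)} = 2 - \frac{q \sqrt{q}}{4} = 2 - \frac{q^{\frac{3}{2}}}{4}$)
$s{\left(a{\left(\sqrt{\left(-5 + 3\right) - 2} \right)} \right)} l = \left(2 - \frac{2^{\frac{3}{2}}}{4}\right) 24 = \left(2 - \frac{2 \sqrt{2}}{4}\right) 24 = \left(2 - \frac{\sqrt{2}}{2}\right) 24 = 48 - 12 \sqrt{2}$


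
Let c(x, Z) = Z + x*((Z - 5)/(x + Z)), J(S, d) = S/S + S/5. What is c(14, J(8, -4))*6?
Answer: 1434/415 ≈ 3.4554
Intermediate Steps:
J(S, d) = 1 + S/5 (J(S, d) = 1 + S*(⅕) = 1 + S/5)
c(x, Z) = Z + x*(-5 + Z)/(Z + x) (c(x, Z) = Z + x*((-5 + Z)/(Z + x)) = Z + x*(-5 + Z)/(Z + x))
c(14, J(8, -4))*6 = (((1 + (⅕)*8)² - 5*14 + 2*(1 + (⅕)*8)*14)/((1 + (⅕)*8) + 14))*6 = (((1 + 8/5)² - 70 + 2*(1 + 8/5)*14)/((1 + 8/5) + 14))*6 = (((13/5)² - 70 + 2*(13/5)*14)/(13/5 + 14))*6 = ((169/25 - 70 + 364/5)/(83/5))*6 = ((5/83)*(239/25))*6 = (239/415)*6 = 1434/415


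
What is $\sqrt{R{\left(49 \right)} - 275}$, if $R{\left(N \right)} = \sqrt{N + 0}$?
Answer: $2 i \sqrt{67} \approx 16.371 i$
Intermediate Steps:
$R{\left(N \right)} = \sqrt{N}$
$\sqrt{R{\left(49 \right)} - 275} = \sqrt{\sqrt{49} - 275} = \sqrt{7 - 275} = \sqrt{-268} = 2 i \sqrt{67}$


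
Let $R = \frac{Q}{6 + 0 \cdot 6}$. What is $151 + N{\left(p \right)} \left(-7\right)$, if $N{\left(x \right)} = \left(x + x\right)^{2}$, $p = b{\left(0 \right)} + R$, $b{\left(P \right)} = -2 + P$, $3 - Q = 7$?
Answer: $- \frac{433}{9} \approx -48.111$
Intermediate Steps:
$Q = -4$ ($Q = 3 - 7 = -4$)
$R = - \frac{2}{3}$ ($R = - \frac{4}{6 + 0 \cdot 6} = - \frac{4}{6 + 0} = - \frac{4}{6} = \left(-4\right) \frac{1}{6} = - \frac{2}{3} \approx -0.66667$)
$p = - \frac{8}{3}$ ($p = \left(-2 + 0\right) - \frac{2}{3} = -2 - \frac{2}{3} = - \frac{8}{3} \approx -2.6667$)
$N{\left(x \right)} = 4 x^{2}$ ($N{\left(x \right)} = \left(2 x\right)^{2} = 4 x^{2}$)
$151 + N{\left(p \right)} \left(-7\right) = 151 + 4 \left(- \frac{8}{3}\right)^{2} \left(-7\right) = 151 + 4 \cdot \frac{64}{9} \left(-7\right) = 151 + \frac{256}{9} \left(-7\right) = 151 - \frac{1792}{9} = - \frac{433}{9}$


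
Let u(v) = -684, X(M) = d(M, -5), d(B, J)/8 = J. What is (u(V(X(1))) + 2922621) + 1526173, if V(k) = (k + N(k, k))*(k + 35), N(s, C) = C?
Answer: 4448110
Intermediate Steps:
d(B, J) = 8*J
X(M) = -40 (X(M) = 8*(-5) = -40)
V(k) = 2*k*(35 + k) (V(k) = (k + k)*(k + 35) = (2*k)*(35 + k) = 2*k*(35 + k))
(u(V(X(1))) + 2922621) + 1526173 = (-684 + 2922621) + 1526173 = 2921937 + 1526173 = 4448110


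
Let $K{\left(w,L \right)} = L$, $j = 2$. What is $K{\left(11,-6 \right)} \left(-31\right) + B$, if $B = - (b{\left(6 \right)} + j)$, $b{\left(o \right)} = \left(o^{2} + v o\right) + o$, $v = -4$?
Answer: $166$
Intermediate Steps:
$b{\left(o \right)} = o^{2} - 3 o$ ($b{\left(o \right)} = \left(o^{2} - 4 o\right) + o = o^{2} - 3 o$)
$B = -20$ ($B = - (6 \left(-3 + 6\right) + 2) = - (6 \cdot 3 + 2) = - (18 + 2) = \left(-1\right) 20 = -20$)
$K{\left(11,-6 \right)} \left(-31\right) + B = \left(-6\right) \left(-31\right) - 20 = 186 - 20 = 166$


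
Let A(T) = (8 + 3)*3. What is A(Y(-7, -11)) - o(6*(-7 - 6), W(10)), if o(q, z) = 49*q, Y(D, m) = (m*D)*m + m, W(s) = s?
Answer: 3855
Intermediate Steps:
Y(D, m) = m + D*m² (Y(D, m) = (D*m)*m + m = D*m² + m = m + D*m²)
A(T) = 33 (A(T) = 11*3 = 33)
A(Y(-7, -11)) - o(6*(-7 - 6), W(10)) = 33 - 49*6*(-7 - 6) = 33 - 49*6*(-13) = 33 - 49*(-78) = 33 - 1*(-3822) = 33 + 3822 = 3855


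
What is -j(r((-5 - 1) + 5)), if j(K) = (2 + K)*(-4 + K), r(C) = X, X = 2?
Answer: 8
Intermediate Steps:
r(C) = 2
j(K) = (-4 + K)*(2 + K)
-j(r((-5 - 1) + 5)) = -(-8 + 2² - 2*2) = -(-8 + 4 - 4) = -1*(-8) = 8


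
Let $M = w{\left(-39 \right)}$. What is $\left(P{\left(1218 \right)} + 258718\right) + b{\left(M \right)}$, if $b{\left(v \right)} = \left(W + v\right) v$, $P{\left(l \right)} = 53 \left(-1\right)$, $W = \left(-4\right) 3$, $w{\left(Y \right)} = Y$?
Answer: $260654$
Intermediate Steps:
$M = -39$
$W = -12$
$P{\left(l \right)} = -53$
$b{\left(v \right)} = v \left(-12 + v\right)$ ($b{\left(v \right)} = \left(-12 + v\right) v = v \left(-12 + v\right)$)
$\left(P{\left(1218 \right)} + 258718\right) + b{\left(M \right)} = \left(-53 + 258718\right) - 39 \left(-12 - 39\right) = 258665 - -1989 = 258665 + 1989 = 260654$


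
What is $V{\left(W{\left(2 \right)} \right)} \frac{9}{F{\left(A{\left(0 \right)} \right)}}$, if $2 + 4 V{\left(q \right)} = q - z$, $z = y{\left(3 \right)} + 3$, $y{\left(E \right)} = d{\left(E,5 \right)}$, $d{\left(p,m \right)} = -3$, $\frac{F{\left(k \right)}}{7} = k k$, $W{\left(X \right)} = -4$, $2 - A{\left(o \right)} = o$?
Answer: $- \frac{27}{56} \approx -0.48214$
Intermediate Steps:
$A{\left(o \right)} = 2 - o$
$F{\left(k \right)} = 7 k^{2}$ ($F{\left(k \right)} = 7 k k = 7 k^{2}$)
$y{\left(E \right)} = -3$
$z = 0$ ($z = -3 + 3 = 0$)
$V{\left(q \right)} = - \frac{1}{2} + \frac{q}{4}$ ($V{\left(q \right)} = - \frac{1}{2} + \frac{q - 0}{4} = - \frac{1}{2} + \frac{q + 0}{4} = - \frac{1}{2} + \frac{q}{4}$)
$V{\left(W{\left(2 \right)} \right)} \frac{9}{F{\left(A{\left(0 \right)} \right)}} = \left(- \frac{1}{2} + \frac{1}{4} \left(-4\right)\right) \frac{9}{7 \left(2 - 0\right)^{2}} = \left(- \frac{1}{2} - 1\right) \frac{9}{7 \left(2 + 0\right)^{2}} = - \frac{3 \frac{9}{7 \cdot 2^{2}}}{2} = - \frac{3 \frac{9}{7 \cdot 4}}{2} = - \frac{3 \cdot \frac{9}{28}}{2} = - \frac{3 \cdot 9 \cdot \frac{1}{28}}{2} = \left(- \frac{3}{2}\right) \frac{9}{28} = - \frac{27}{56}$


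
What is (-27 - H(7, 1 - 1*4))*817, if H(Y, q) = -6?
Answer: -17157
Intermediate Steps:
(-27 - H(7, 1 - 1*4))*817 = (-27 - 1*(-6))*817 = (-27 + 6)*817 = -21*817 = -17157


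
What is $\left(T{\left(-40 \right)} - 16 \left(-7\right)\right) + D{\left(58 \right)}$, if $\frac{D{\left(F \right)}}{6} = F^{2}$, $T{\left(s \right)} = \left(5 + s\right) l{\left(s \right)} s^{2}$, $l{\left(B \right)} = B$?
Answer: $2260296$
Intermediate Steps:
$T{\left(s \right)} = s^{3} \left(5 + s\right)$ ($T{\left(s \right)} = \left(5 + s\right) s s^{2} = s \left(5 + s\right) s^{2} = s^{3} \left(5 + s\right)$)
$D{\left(F \right)} = 6 F^{2}$
$\left(T{\left(-40 \right)} - 16 \left(-7\right)\right) + D{\left(58 \right)} = \left(\left(-40\right)^{3} \left(5 - 40\right) - 16 \left(-7\right)\right) + 6 \cdot 58^{2} = \left(\left(-64000\right) \left(-35\right) - -112\right) + 6 \cdot 3364 = \left(2240000 + 112\right) + 20184 = 2240112 + 20184 = 2260296$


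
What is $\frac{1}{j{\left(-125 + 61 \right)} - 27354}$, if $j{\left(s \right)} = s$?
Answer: $- \frac{1}{27418} \approx -3.6472 \cdot 10^{-5}$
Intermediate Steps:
$\frac{1}{j{\left(-125 + 61 \right)} - 27354} = \frac{1}{\left(-125 + 61\right) - 27354} = \frac{1}{-64 - 27354} = \frac{1}{-27418} = - \frac{1}{27418}$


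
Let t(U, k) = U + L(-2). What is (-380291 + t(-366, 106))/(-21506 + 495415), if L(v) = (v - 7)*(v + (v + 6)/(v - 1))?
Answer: -380627/473909 ≈ -0.80316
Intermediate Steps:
L(v) = (-7 + v)*(v + (6 + v)/(-1 + v))
t(U, k) = 30 + U (t(U, k) = U + (-42 + (-2)**3 - 7*(-2)**2 + 6*(-2))/(-1 - 2) = U + (-42 - 8 - 7*4 - 12)/(-3) = U - (-42 - 8 - 28 - 12)/3 = U - 1/3*(-90) = U + 30 = 30 + U)
(-380291 + t(-366, 106))/(-21506 + 495415) = (-380291 + (30 - 366))/(-21506 + 495415) = (-380291 - 336)/473909 = -380627*1/473909 = -380627/473909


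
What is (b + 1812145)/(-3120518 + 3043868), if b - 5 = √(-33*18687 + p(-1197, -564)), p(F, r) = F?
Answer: -12081/511 - 3*I*√1907/12775 ≈ -23.642 - 0.010255*I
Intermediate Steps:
b = 5 + 18*I*√1907 (b = 5 + √(-33*18687 - 1197) = 5 + √(-616671 - 1197) = 5 + √(-617868) = 5 + 18*I*√1907 ≈ 5.0 + 786.05*I)
(b + 1812145)/(-3120518 + 3043868) = ((5 + 18*I*√1907) + 1812145)/(-3120518 + 3043868) = (1812150 + 18*I*√1907)/(-76650) = (1812150 + 18*I*√1907)*(-1/76650) = -12081/511 - 3*I*√1907/12775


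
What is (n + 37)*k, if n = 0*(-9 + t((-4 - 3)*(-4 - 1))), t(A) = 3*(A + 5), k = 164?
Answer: 6068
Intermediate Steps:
t(A) = 15 + 3*A (t(A) = 3*(5 + A) = 15 + 3*A)
n = 0 (n = 0*(-9 + (15 + 3*((-4 - 3)*(-4 - 1)))) = 0*(-9 + (15 + 3*(-7*(-5)))) = 0*(-9 + (15 + 3*35)) = 0*(-9 + (15 + 105)) = 0*(-9 + 120) = 0*111 = 0)
(n + 37)*k = (0 + 37)*164 = 37*164 = 6068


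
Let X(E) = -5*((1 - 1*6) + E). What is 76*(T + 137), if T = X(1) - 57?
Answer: 7600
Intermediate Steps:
X(E) = 25 - 5*E (X(E) = -5*((1 - 6) + E) = -5*(-5 + E) = 25 - 5*E)
T = -37 (T = (25 - 5*1) - 57 = (25 - 5) - 57 = 20 - 57 = -37)
76*(T + 137) = 76*(-37 + 137) = 76*100 = 7600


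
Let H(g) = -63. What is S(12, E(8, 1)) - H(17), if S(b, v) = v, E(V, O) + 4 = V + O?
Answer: 68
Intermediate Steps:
E(V, O) = -4 + O + V (E(V, O) = -4 + (V + O) = -4 + (O + V) = -4 + O + V)
S(12, E(8, 1)) - H(17) = (-4 + 1 + 8) - 1*(-63) = 5 + 63 = 68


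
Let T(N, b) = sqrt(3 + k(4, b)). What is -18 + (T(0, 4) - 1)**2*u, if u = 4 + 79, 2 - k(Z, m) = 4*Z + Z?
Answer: -1180 - 166*I*sqrt(15) ≈ -1180.0 - 642.92*I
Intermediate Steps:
k(Z, m) = 2 - 5*Z (k(Z, m) = 2 - (4*Z + Z) = 2 - 5*Z)
u = 83
T(N, b) = I*sqrt(15) (T(N, b) = sqrt(3 + (2 - 5*4)) = sqrt(3 + (2 - 20)) = sqrt(3 - 18) = sqrt(-15) = I*sqrt(15))
-18 + (T(0, 4) - 1)**2*u = -18 + (I*sqrt(15) - 1)**2*83 = -18 + (-1 + I*sqrt(15))**2*83 = -18 + 83*(-1 + I*sqrt(15))**2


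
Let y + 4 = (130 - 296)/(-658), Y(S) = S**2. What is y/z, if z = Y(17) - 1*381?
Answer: 1233/30268 ≈ 0.040736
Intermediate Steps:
y = -1233/329 (y = -4 + (130 - 296)/(-658) = -4 - 166*(-1/658) = -4 + 83/329 = -1233/329 ≈ -3.7477)
z = -92 (z = 17**2 - 1*381 = 289 - 381 = -92)
y/z = -1233/329/(-92) = -1233/329*(-1/92) = 1233/30268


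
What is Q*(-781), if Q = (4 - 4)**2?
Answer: 0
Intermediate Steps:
Q = 0 (Q = 0**2 = 0)
Q*(-781) = 0*(-781) = 0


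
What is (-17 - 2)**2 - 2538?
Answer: -2177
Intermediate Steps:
(-17 - 2)**2 - 2538 = (-19)**2 - 2538 = 361 - 2538 = -2177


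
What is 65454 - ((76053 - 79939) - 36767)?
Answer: 106107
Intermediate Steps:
65454 - ((76053 - 79939) - 36767) = 65454 - (-3886 - 36767) = 65454 - 1*(-40653) = 65454 + 40653 = 106107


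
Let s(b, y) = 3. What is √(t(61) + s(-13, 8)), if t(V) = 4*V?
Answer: √247 ≈ 15.716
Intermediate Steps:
√(t(61) + s(-13, 8)) = √(4*61 + 3) = √(244 + 3) = √247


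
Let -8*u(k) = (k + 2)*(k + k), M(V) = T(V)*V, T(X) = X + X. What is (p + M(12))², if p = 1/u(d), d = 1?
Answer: 739600/9 ≈ 82178.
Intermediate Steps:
T(X) = 2*X
M(V) = 2*V² (M(V) = (2*V)*V = 2*V²)
u(k) = -k*(2 + k)/4 (u(k) = -(k + 2)*(k + k)/8 = -(2 + k)*2*k/8 = -k*(2 + k)/4)
p = -4/3 (p = 1/(-¼*1*(2 + 1)) = 1/(-¼*1*3) = 1/(-¾) = -4/3 ≈ -1.3333)
(p + M(12))² = (-4/3 + 2*12²)² = (-4/3 + 2*144)² = (-4/3 + 288)² = (860/3)² = 739600/9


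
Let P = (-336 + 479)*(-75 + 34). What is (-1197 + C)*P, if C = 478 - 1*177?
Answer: 5253248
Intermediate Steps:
C = 301 (C = 478 - 177 = 301)
P = -5863 (P = 143*(-41) = -5863)
(-1197 + C)*P = (-1197 + 301)*(-5863) = -896*(-5863) = 5253248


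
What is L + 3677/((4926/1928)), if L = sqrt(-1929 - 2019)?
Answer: 3544628/2463 + 2*I*sqrt(987) ≈ 1439.2 + 62.833*I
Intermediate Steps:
L = 2*I*sqrt(987) (L = sqrt(-3948) = 2*I*sqrt(987) ≈ 62.833*I)
L + 3677/((4926/1928)) = 2*I*sqrt(987) + 3677/((4926/1928)) = 2*I*sqrt(987) + 3677/((4926*(1/1928))) = 2*I*sqrt(987) + 3677/(2463/964) = 2*I*sqrt(987) + 3677*(964/2463) = 2*I*sqrt(987) + 3544628/2463 = 3544628/2463 + 2*I*sqrt(987)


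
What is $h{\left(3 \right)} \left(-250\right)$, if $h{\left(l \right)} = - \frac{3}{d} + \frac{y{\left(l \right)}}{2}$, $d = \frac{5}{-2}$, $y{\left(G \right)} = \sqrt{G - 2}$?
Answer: $-425$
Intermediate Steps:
$y{\left(G \right)} = \sqrt{-2 + G}$
$d = - \frac{5}{2}$ ($d = 5 \left(- \frac{1}{2}\right) = - \frac{5}{2} \approx -2.5$)
$h{\left(l \right)} = \frac{6}{5} + \frac{\sqrt{-2 + l}}{2}$ ($h{\left(l \right)} = - \frac{3}{- \frac{5}{2}} + \frac{\sqrt{-2 + l}}{2} = \left(-3\right) \left(- \frac{2}{5}\right) + \sqrt{-2 + l} \frac{1}{2} = \frac{6}{5} + \frac{\sqrt{-2 + l}}{2}$)
$h{\left(3 \right)} \left(-250\right) = \left(\frac{6}{5} + \frac{\sqrt{-2 + 3}}{2}\right) \left(-250\right) = \left(\frac{6}{5} + \frac{\sqrt{1}}{2}\right) \left(-250\right) = \left(\frac{6}{5} + \frac{1}{2} \cdot 1\right) \left(-250\right) = \left(\frac{6}{5} + \frac{1}{2}\right) \left(-250\right) = \frac{17}{10} \left(-250\right) = -425$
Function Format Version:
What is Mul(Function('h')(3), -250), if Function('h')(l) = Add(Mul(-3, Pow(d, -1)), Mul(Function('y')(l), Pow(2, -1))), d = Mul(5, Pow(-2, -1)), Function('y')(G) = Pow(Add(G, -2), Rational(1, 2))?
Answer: -425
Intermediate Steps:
Function('y')(G) = Pow(Add(-2, G), Rational(1, 2))
d = Rational(-5, 2) (d = Mul(5, Rational(-1, 2)) = Rational(-5, 2) ≈ -2.5000)
Function('h')(l) = Add(Rational(6, 5), Mul(Rational(1, 2), Pow(Add(-2, l), Rational(1, 2)))) (Function('h')(l) = Add(Mul(-3, Pow(Rational(-5, 2), -1)), Mul(Pow(Add(-2, l), Rational(1, 2)), Pow(2, -1))) = Add(Mul(-3, Rational(-2, 5)), Mul(Pow(Add(-2, l), Rational(1, 2)), Rational(1, 2))) = Add(Rational(6, 5), Mul(Rational(1, 2), Pow(Add(-2, l), Rational(1, 2)))))
Mul(Function('h')(3), -250) = Mul(Add(Rational(6, 5), Mul(Rational(1, 2), Pow(Add(-2, 3), Rational(1, 2)))), -250) = Mul(Add(Rational(6, 5), Mul(Rational(1, 2), Pow(1, Rational(1, 2)))), -250) = Mul(Add(Rational(6, 5), Mul(Rational(1, 2), 1)), -250) = Mul(Add(Rational(6, 5), Rational(1, 2)), -250) = Mul(Rational(17, 10), -250) = -425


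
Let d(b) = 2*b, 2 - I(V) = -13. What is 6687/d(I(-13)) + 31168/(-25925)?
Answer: 11495029/51850 ≈ 221.70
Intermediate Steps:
I(V) = 15 (I(V) = 2 - 1*(-13) = 2 + 13 = 15)
6687/d(I(-13)) + 31168/(-25925) = 6687/((2*15)) + 31168/(-25925) = 6687/30 + 31168*(-1/25925) = 6687*(1/30) - 31168/25925 = 2229/10 - 31168/25925 = 11495029/51850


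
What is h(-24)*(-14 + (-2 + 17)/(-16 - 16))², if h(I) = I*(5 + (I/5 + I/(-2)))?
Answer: -39229527/640 ≈ -61296.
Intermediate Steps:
h(I) = I*(5 - 3*I/10) (h(I) = I*(5 + (I*(⅕) + I*(-½))) = I*(5 + (I/5 - I/2)) = I*(5 - 3*I/10))
h(-24)*(-14 + (-2 + 17)/(-16 - 16))² = ((⅒)*(-24)*(50 - 3*(-24)))*(-14 + (-2 + 17)/(-16 - 16))² = ((⅒)*(-24)*(50 + 72))*(-14 + 15/(-32))² = ((⅒)*(-24)*122)*(-14 + 15*(-1/32))² = -1464*(-14 - 15/32)²/5 = -1464*(-463/32)²/5 = -1464/5*214369/1024 = -39229527/640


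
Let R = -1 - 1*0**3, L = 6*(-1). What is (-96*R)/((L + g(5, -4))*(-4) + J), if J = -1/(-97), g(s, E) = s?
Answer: 9312/389 ≈ 23.938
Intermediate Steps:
L = -6
J = 1/97 (J = -1*(-1/97) = 1/97 ≈ 0.010309)
R = -1 (R = -1 - 1*0 = -1 + 0 = -1)
(-96*R)/((L + g(5, -4))*(-4) + J) = (-96*(-1))/((-6 + 5)*(-4) + 1/97) = 96/(-1*(-4) + 1/97) = 96/(4 + 1/97) = 96/(389/97) = 96*(97/389) = 9312/389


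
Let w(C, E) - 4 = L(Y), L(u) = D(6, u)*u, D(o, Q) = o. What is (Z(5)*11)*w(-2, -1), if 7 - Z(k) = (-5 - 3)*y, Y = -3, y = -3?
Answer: 2618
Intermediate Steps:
L(u) = 6*u
w(C, E) = -14 (w(C, E) = 4 + 6*(-3) = 4 - 18 = -14)
Z(k) = -17 (Z(k) = 7 - (-5 - 3)*(-3) = 7 - (-8)*(-3) = 7 - 1*24 = 7 - 24 = -17)
(Z(5)*11)*w(-2, -1) = -17*11*(-14) = -187*(-14) = 2618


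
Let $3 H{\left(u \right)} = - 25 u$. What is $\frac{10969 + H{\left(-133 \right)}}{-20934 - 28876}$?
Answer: $- \frac{18116}{74715} \approx -0.24247$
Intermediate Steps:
$H{\left(u \right)} = - \frac{25 u}{3}$ ($H{\left(u \right)} = \frac{\left(-25\right) u}{3} = - \frac{25 u}{3}$)
$\frac{10969 + H{\left(-133 \right)}}{-20934 - 28876} = \frac{10969 - - \frac{3325}{3}}{-20934 - 28876} = \frac{10969 + \frac{3325}{3}}{-49810} = \frac{36232}{3} \left(- \frac{1}{49810}\right) = - \frac{18116}{74715}$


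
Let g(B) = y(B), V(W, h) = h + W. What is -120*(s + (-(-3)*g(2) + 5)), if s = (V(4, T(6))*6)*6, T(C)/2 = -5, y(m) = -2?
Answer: 26040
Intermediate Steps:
T(C) = -10 (T(C) = 2*(-5) = -10)
V(W, h) = W + h
g(B) = -2
s = -216 (s = ((4 - 10)*6)*6 = -6*6*6 = -36*6 = -216)
-120*(s + (-(-3)*g(2) + 5)) = -120*(-216 + (-(-3)*(-2) + 5)) = -120*(-216 + (-3*2 + 5)) = -120*(-216 + (-6 + 5)) = -120*(-216 - 1) = -120*(-217) = 26040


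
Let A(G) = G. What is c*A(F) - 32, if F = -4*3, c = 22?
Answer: -296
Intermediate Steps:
F = -12
c*A(F) - 32 = 22*(-12) - 32 = -264 - 32 = -296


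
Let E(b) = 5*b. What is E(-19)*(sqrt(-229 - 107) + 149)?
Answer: -14155 - 380*I*sqrt(21) ≈ -14155.0 - 1741.4*I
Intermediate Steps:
E(-19)*(sqrt(-229 - 107) + 149) = (5*(-19))*(sqrt(-229 - 107) + 149) = -95*(sqrt(-336) + 149) = -95*(4*I*sqrt(21) + 149) = -95*(149 + 4*I*sqrt(21)) = -14155 - 380*I*sqrt(21)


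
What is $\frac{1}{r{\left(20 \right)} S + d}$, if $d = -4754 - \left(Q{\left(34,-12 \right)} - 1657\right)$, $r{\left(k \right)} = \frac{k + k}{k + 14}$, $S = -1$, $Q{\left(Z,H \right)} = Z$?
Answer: $- \frac{17}{53247} \approx -0.00031927$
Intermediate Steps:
$r{\left(k \right)} = \frac{2 k}{14 + k}$
$d = -3131$ ($d = -4754 - \left(34 - 1657\right) = -4754 - -1623 = -4754 + 1623 = -3131$)
$\frac{1}{r{\left(20 \right)} S + d} = \frac{1}{2 \cdot 20 \frac{1}{14 + 20} \left(-1\right) - 3131} = \frac{1}{2 \cdot 20 \cdot \frac{1}{34} \left(-1\right) - 3131} = \frac{1}{\frac{20}{17} \left(-1\right) - 3131} = \frac{1}{- \frac{20}{17} - 3131} = \frac{1}{- \frac{53247}{17}} = - \frac{17}{53247}$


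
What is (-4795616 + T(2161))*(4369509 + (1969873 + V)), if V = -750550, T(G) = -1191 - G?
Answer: -26820625925376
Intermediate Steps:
(-4795616 + T(2161))*(4369509 + (1969873 + V)) = (-4795616 + (-1191 - 1*2161))*(4369509 + (1969873 - 750550)) = (-4795616 + (-1191 - 2161))*(4369509 + 1219323) = (-4795616 - 3352)*5588832 = -4798968*5588832 = -26820625925376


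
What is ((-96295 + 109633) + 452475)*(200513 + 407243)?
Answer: 283100645628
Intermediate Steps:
((-96295 + 109633) + 452475)*(200513 + 407243) = (13338 + 452475)*607756 = 465813*607756 = 283100645628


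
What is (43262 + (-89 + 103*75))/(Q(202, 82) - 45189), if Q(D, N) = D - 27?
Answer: -25449/22507 ≈ -1.1307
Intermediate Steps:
Q(D, N) = -27 + D
(43262 + (-89 + 103*75))/(Q(202, 82) - 45189) = (43262 + (-89 + 103*75))/((-27 + 202) - 45189) = (43262 + (-89 + 7725))/(175 - 45189) = (43262 + 7636)/(-45014) = 50898*(-1/45014) = -25449/22507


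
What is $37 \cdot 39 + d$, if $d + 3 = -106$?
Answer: $1334$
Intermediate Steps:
$d = -109$ ($d = -3 - 106 = -109$)
$37 \cdot 39 + d = 37 \cdot 39 - 109 = 1443 - 109 = 1334$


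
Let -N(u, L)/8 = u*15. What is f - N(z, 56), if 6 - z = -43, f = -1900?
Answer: 3980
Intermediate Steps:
z = 49 (z = 6 - 1*(-43) = 6 + 43 = 49)
N(u, L) = -120*u (N(u, L) = -8*u*15 = -120*u)
f - N(z, 56) = -1900 - (-120)*49 = -1900 - 1*(-5880) = -1900 + 5880 = 3980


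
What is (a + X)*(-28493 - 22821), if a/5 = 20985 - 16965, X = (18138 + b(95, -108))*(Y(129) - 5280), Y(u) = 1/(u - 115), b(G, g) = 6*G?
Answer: 35473246380564/7 ≈ 5.0676e+12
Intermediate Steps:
Y(u) = 1/(-115 + u)
X = -691438326/7 (X = (18138 + 6*95)*(1/(-115 + 129) - 5280) = (18138 + 570)*(1/14 - 5280) = 18708*(1/14 - 5280) = 18708*(-73919/14) = -691438326/7 ≈ -9.8777e+7)
a = 20100 (a = 5*(20985 - 16965) = 5*4020 = 20100)
(a + X)*(-28493 - 22821) = (20100 - 691438326/7)*(-28493 - 22821) = -691297626/7*(-51314) = 35473246380564/7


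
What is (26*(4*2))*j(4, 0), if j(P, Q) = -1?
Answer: -208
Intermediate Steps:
(26*(4*2))*j(4, 0) = (26*(4*2))*(-1) = (26*8)*(-1) = 208*(-1) = -208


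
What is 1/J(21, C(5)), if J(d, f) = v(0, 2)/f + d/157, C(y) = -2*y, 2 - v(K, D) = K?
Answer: -785/52 ≈ -15.096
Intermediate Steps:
v(K, D) = 2 - K
J(d, f) = 2/f + d/157 (J(d, f) = (2 - 1*0)/f + d/157 = (2 + 0)/f + d*(1/157) = 2/f + d/157)
1/J(21, C(5)) = 1/(2/((-2*5)) + (1/157)*21) = 1/(2/(-10) + 21/157) = 1/(2*(-⅒) + 21/157) = 1/(-⅕ + 21/157) = 1/(-52/785) = -785/52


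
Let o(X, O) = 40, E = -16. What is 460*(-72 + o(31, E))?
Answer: -14720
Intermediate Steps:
460*(-72 + o(31, E)) = 460*(-72 + 40) = 460*(-32) = -14720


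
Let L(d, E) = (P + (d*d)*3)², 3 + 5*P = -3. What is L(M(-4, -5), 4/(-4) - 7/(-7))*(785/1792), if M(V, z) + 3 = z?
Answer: 35722053/2240 ≈ 15947.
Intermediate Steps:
M(V, z) = -3 + z
P = -6/5 (P = -⅗ + (⅕)*(-3) = -⅗ - ⅗ = -6/5 ≈ -1.2000)
L(d, E) = (-6/5 + 3*d²)² (L(d, E) = (-6/5 + (d*d)*3)² = (-6/5 + d²*3)² = (-6/5 + 3*d²)²)
L(M(-4, -5), 4/(-4) - 7/(-7))*(785/1792) = (9*(-2 + 5*(-3 - 5)²)²/25)*(785/1792) = (9*(-2 + 5*(-8)²)²/25)*(785*(1/1792)) = (9*(-2 + 5*64)²/25)*(785/1792) = (9*(-2 + 320)²/25)*(785/1792) = ((9/25)*318²)*(785/1792) = ((9/25)*101124)*(785/1792) = (910116/25)*(785/1792) = 35722053/2240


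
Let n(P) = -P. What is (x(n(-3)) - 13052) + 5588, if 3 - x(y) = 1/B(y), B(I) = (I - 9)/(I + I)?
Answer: -7460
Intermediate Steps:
B(I) = (-9 + I)/(2*I) (B(I) = (-9 + I)/((2*I)) = (-9 + I)*(1/(2*I)) = (-9 + I)/(2*I))
x(y) = 3 - 2*y/(-9 + y) (x(y) = 3 - 1/((-9 + y)/(2*y)) = 3 - 2*y/(-9 + y))
(x(n(-3)) - 13052) + 5588 = ((-27 - 1*(-3))/(-9 - 1*(-3)) - 13052) + 5588 = ((-27 + 3)/(-9 + 3) - 13052) + 5588 = (-24/(-6) - 13052) + 5588 = (-⅙*(-24) - 13052) + 5588 = (4 - 13052) + 5588 = -13048 + 5588 = -7460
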